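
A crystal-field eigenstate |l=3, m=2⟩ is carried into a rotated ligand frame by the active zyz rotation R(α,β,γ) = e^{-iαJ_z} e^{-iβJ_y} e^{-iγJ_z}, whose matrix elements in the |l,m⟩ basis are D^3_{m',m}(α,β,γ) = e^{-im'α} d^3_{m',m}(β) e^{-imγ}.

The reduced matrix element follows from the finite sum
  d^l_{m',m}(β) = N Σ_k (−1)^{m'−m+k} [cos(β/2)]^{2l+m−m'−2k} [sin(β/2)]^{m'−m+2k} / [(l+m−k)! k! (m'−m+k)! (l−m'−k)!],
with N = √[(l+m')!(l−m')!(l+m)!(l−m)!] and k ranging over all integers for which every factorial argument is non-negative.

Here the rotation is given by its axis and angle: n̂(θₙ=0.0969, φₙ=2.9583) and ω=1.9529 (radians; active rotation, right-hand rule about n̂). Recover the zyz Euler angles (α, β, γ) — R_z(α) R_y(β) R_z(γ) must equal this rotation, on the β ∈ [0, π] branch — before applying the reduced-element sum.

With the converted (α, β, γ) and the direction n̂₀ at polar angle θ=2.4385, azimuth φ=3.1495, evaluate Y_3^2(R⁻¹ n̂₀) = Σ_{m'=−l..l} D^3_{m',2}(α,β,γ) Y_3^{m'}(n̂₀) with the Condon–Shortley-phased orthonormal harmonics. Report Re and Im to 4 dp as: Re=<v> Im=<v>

Re=0.2129 Im=-0.3070

Axis–angle → zyz. n̂ = (sinθₙcosφₙ, sinθₙsinφₙ, cosθₙ) = (-0.095128, +0.017634, +0.995309), ω = 1.9529.
R = I cosω + sinω [n̂]ₓ + (1−cosω) n̂n̂ᵀ gives
  R = [-0.360450, -0.925832, -0.113623; +0.921226, -0.372446, +0.112363; -0.146348, -0.064172, +0.987150]
β = atan2(√(R₁₃²+R₂₃²), R₃₃) = 0.160487; α = atan2(R₂₃, R₁₃) mod 2π = 2.361770; γ = atan2(R₃₂, −R₃₁) mod 2π = 5.869948
Need the full column D^3_{m',2} for m'=−3..3 at α=2.3618, β=0.1605, γ=5.8699.
cos(β/2)=0.996782, sin(β/2)=0.080157
d^3_{-3,2}: single k=5 term ⇒ +0.000008;  D = -0.000000+0.000008i
d^3_{-2,2}: k∈[4..5] ⇒ +0.000205 -0.000000 = +0.000205;  D = +0.000152-0.000137i
d^3_{-1,2}: k∈[3..4] ⇒ +0.003226 -0.000010 = +0.003216;  D = -0.003212-0.000150i
d^3_{0,2}: k∈[2..3] ⇒ +0.034742 -0.000225 = +0.034517;  D = +0.023384+0.025389i
d^3_{1,2}: k∈[1..2] ⇒ +0.249428 -0.003226 = +0.246202;  D = +0.008738-0.246047i
d^3_{2,2}: k∈[0..1] ⇒ +0.980848 -0.031715 = +0.949133;  D = -0.690919+0.650758i
d^3_{3,2}: single k=0 term ⇒ -0.193206;  D = -0.193149-0.004704i
Y_3^{m'}(θ=2.4385,φ=3.1495) and Σ D·Y over m':
  (-0.0000+0.0000i)·(-0.1127+0.0027i)  (+0.0002-0.0001i)·(-0.3259+0.0052i)  (-0.0032-0.0001i)·(-0.3990+0.0032i)  (+0.0234+0.0254i)·(+0.0257+0.0000i)  (+0.0087-0.2460i)·(+0.3990+0.0032i)  (-0.6909+0.6508i)·(-0.3259-0.0052i)  (-0.1931-0.0047i)·(+0.1127+0.0027i)
Y_3^2(R⁻¹ n̂) = +0.212851-0.306969i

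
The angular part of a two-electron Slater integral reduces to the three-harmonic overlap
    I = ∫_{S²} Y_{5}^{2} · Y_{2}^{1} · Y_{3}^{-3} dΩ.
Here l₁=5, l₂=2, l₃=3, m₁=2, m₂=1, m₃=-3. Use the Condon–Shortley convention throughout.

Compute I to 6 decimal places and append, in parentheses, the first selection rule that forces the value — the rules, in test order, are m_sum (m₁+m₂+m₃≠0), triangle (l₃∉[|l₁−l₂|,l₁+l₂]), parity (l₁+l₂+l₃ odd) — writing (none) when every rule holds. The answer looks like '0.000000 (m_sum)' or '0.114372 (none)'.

0.063396 (none)

Checks pass: Σm=0; 10 even; l₃=3∈[3,7].
(2·5+1)(2·2+1)(2·3+1) = 385
Δ: 4! 6! 0! / 11! → 1/2310
sum: t=2:+1/144 = 1/144
3j²(5 2 3; 0 0 0) = Δ·Π!·Σ² = 10/231  (sign -1)
sum: t=3:−1/4320 = -1/4320
3j²(5 2 3; 2 1 -3) = Δ·Π!·Σ² = 1/330  (sign -1)
combine: 4πI² = 385·10/231·1/330 = 5/99
take √, sign +1: I = 0.06339609
No selection rule forces the value: the integral is nonzero (none).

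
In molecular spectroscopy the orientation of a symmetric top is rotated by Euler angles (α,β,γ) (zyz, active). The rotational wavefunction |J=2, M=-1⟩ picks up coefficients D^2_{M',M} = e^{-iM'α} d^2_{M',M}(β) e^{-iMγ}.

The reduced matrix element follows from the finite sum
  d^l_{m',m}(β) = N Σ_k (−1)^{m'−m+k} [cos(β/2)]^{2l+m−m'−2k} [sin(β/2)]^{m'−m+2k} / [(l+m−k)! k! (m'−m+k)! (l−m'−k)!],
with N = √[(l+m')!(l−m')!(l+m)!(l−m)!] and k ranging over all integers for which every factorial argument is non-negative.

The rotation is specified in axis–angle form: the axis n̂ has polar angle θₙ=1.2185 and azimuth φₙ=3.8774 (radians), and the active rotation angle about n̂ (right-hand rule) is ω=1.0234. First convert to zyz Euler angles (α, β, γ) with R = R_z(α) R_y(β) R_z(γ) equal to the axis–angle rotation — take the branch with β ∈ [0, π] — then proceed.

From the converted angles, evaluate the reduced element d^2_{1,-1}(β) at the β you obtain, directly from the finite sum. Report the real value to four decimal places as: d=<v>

d=0.4552

Axis–angle → zyz. n̂ = (sinθₙcosφₙ, sinθₙsinφₙ, cosθₙ) = (-0.695761, -0.629964, +0.345054), ω = 1.0234.
R = I cosω + sinω [n̂]ₓ + (1−cosω) n̂n̂ᵀ gives
  R = [+0.752600, -0.084454, -0.653039; +0.504817, +0.710771, +0.489861; +0.422791, -0.698335, +0.577560]
β = atan2(√(R₁₃²+R₂₃²), R₃₃) = 0.955059; α = atan2(R₂₃, R₁₃) mod 2π = 2.498011; γ = atan2(R₃₂, −R₃₁) mod 2π = 4.167989
d^2_{1,-1}(β=0.9551) via the finite sum:
c=cos(0.955059/2)=0.888133, s=sin(0.955059/2)=0.459587; N=√[6·1·1·6]=6.000000
k: max(0,(-1)−(1))=0 … min(2+(-1),2−(1))=1
  k=0: (−1)^2·6.0000/(2)·0.8881^2·0.4596^2 = +0.499818
  k=1: (−1)^3·6.0000/(6)·0.8881^0·0.4596^4 = -0.044614
d^2_{1,-1}(0.9551) = +0.499818 -0.044614 = +0.455204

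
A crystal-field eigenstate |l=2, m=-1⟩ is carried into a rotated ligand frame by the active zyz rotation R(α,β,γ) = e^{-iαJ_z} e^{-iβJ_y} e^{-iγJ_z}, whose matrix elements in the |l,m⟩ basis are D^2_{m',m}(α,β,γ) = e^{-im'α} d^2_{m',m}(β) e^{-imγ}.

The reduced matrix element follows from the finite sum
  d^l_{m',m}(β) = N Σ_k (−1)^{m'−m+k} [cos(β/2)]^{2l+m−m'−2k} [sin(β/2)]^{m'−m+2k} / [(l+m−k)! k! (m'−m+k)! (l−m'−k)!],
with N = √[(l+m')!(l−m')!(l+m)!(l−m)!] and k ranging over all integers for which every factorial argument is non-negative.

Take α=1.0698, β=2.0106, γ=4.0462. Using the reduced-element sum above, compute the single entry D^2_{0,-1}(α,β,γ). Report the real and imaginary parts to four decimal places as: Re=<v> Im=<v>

D^2_{0,-1}(1.0698,2.0106,4.0462) = e^{-i·0·1.0698}·d^2_{0,-1}(2.0106)·e^{-i·-1·4.0462}. Compute d first:
c=cos(2.010600/2)=0.535835, s=sin(2.010600/2)=0.844323; N=√[2·2·1·6]=4.898979
k∈{0,1} keeps every argument non-negative
  k=0: (−1)^1·4.8990/(2)·0.5358^3·0.8443^1 = -0.318183
  k=1: (−1)^2·4.8990/(2)·0.5358^1·0.8443^3 = +0.790009
d^2_{0,-1}(2.0106) = -0.318183 +0.790009 = +0.471826
Phases: e^{-i·(0)·1.0698}=+1.000000+0.000000i, e^{-i·(-1)·4.0462}=-0.617994-0.786183i ⇒ D=-0.291586-0.370941i

Re=-0.2916 Im=-0.3709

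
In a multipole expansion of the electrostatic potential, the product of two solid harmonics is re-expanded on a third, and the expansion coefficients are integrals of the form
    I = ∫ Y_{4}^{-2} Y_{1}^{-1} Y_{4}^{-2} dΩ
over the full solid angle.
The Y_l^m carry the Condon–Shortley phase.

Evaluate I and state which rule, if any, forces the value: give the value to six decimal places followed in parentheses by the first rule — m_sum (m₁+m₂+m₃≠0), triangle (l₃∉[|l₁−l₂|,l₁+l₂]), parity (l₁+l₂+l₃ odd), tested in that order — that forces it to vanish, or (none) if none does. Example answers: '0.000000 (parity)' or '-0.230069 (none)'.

-2 − 1 − 2 = -5 ≠ 0: azimuthal integral kills it; I = 0

0.000000 (m_sum)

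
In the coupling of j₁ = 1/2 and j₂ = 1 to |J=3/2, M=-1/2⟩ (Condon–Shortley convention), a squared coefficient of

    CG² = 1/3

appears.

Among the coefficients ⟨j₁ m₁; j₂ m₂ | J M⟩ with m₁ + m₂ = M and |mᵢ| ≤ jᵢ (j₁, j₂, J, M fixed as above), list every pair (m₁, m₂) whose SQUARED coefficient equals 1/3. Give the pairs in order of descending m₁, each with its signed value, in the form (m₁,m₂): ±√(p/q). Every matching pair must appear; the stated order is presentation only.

Admissible pairs with m₁+m₂ = M = -1/2: (-1/2,0), (1/2,-1)
  (m₁,m₂)=(1/2,-1): CG² = 1/3, CG = +√(1/3)   ← matches the target
  (m₁,m₂)=(-1/2,0): CG² = 2/3, CG = +√(2/3)
Pairs with CG² = 1/3: (1/2,-1): +√(1/3)

(1/2,-1): +√(1/3)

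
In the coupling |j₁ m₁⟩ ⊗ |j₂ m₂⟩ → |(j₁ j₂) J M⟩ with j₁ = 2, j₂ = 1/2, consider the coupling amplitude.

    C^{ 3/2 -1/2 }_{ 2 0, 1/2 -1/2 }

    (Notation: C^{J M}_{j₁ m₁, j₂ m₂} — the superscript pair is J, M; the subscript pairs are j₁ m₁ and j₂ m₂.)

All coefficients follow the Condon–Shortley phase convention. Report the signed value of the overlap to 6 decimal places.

√[4·1!3!0!/5! · 2!2!0!1!1!2!] = √(8/5)
  +(−1)^0/∏(0,1,2,0,1,0)! = 1/2  (running 1/2)
⟨..|..⟩ = √(8/5)·(1/2) = +0.632456

+√(2/5) ≈ +0.632456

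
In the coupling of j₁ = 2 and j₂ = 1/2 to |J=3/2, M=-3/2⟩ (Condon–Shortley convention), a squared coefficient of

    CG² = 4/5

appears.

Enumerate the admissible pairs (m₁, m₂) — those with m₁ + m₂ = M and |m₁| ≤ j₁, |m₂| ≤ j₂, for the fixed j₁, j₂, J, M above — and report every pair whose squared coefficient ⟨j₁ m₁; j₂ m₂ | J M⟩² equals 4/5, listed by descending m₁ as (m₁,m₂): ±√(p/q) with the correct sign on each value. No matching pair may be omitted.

(-2,1/2): −√(4/5)

Admissible pairs with m₁+m₂ = M = -3/2: (-2,1/2), (-1,-1/2)
  (m₁,m₂)=(-1,-1/2): CG² = 1/5, CG = +√(1/5)
  (m₁,m₂)=(-2,1/2): CG² = 4/5, CG = −√(4/5)   ← matches the target
Pairs with CG² = 4/5: (-2,1/2): −√(4/5)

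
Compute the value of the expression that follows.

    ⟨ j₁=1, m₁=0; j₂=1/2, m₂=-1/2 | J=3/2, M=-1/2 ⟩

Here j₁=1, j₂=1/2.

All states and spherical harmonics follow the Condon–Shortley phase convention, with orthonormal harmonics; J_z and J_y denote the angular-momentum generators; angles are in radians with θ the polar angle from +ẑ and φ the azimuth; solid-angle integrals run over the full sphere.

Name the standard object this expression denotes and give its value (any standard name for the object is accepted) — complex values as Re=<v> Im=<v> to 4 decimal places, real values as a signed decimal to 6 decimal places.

Clebsch–Gordan coefficient, +√(2/3) ≈ +0.816497

This is a Clebsch–Gordan (vector-coupling) coefficient.
triangle: 0!·2!·1!/4! = 2/24
(j±m)!: 1!·1!·0!·1!·1!·2! = 2
prefactor² = (2J+1)·Δ·N² = 2/3
  k=0: +1/(0!·0!·1!·0!·1!·1!) = 1
Σ = 1  ⇒  CG² = 2/3·1² = 2/3
CG = +√(2/3) = +0.816497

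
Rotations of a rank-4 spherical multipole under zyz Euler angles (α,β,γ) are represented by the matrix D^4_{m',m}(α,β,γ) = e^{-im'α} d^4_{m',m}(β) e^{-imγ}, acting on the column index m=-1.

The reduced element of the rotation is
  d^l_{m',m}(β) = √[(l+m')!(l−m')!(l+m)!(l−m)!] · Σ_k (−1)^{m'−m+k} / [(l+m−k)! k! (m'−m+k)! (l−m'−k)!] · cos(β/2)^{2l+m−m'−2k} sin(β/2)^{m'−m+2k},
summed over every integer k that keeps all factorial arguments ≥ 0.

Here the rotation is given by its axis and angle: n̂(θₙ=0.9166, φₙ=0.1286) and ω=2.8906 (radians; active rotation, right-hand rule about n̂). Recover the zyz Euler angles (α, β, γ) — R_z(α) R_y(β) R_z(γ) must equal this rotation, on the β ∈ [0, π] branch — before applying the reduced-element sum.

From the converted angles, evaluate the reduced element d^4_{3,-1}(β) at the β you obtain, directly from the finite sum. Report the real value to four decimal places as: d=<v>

d=0.0160

Axis–angle → zyz. n̂ = (sinθₙcosφₙ, sinθₙsinφₙ, cosθₙ) = (+0.786985, +0.101768, +0.608522), ω = 2.8906.
R = I cosω + sinω [n̂]ₓ + (1−cosω) n̂n̂ᵀ gives
  R = [+0.250617, +0.006534, +0.968064; +0.308806, -0.948277, -0.073544; +0.917513, +0.317375, -0.239672]
β = atan2(√(R₁₃²+R₂₃²), R₃₃) = 1.812824; α = atan2(R₂₃, R₁₃) mod 2π = 6.207360; γ = atan2(R₃₂, −R₃₁) mod 2π = 2.808568
d^4_{3,-1}(β=1.8128) via the finite sum:
c=cos(1.812824/2)=0.616574, s=sin(1.812824/2)=0.787297; N=√[5040·1·6·120]=1904.940944
k∈{0,1} keeps every argument non-negative
  k=0: (−1)^4·1904.9409/(144)·0.6166^4·0.7873^4 = +0.734539
  k=1: (−1)^5·1904.9409/(240)·0.6166^2·0.7873^6 = -0.718574
d^4_{3,-1}(1.8128) = +0.734539 -0.718574 = +0.015965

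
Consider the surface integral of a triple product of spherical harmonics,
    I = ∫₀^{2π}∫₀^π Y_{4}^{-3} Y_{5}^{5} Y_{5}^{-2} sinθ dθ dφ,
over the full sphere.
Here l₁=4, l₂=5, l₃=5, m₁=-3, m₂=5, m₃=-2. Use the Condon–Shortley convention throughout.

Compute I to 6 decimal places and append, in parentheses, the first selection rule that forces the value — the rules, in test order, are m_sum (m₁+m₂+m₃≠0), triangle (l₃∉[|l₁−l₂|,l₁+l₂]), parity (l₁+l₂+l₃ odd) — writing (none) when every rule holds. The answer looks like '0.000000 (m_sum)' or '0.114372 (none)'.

0.140629 (none)

Rules hold: Σm=0, L=14 even, 1≤5≤9.
N = 9·11·11 = 1089
Δ = 4!·4!·6!/15! = 1/3153150
Racah Σ t=0..4: t=0:+1/69120 t=1:−1/1728 t=2:+1/576 t=3:−1/1728 t=4:+1/69120 = 7/11520
⇒ 3j(4 5 5; 0 0 0)² = 2/143, sgn -1
Racah Σ t=4..4: t=4:+1/103680 = 1/103680
⇒ 3j(4 5 5; -3 5 -2)² = 7/429, sgn -1
4πI² = N·(3j₀)²·(3jₘ)² = 42/169
I = +1·√(0.248521/4π) = 0.14062948
No selection rule forces the value: the integral is nonzero (none).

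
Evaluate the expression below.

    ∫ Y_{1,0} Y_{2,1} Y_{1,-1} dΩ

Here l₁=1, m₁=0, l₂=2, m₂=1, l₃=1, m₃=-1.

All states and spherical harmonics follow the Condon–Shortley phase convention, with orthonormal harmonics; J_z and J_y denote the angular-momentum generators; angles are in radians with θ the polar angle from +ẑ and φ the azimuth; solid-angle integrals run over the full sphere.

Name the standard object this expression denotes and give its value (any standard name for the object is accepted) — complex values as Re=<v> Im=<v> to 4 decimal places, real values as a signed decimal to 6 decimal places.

This is a Gaunt coefficient — the integral of a triple product of spherical harmonics over the sphere.
Checks pass: Σm=0; 4 even; l₃=1∈[1,3].
(2·1+1)(2·2+1)(2·1+1) = 45
Δ: 2! 0! 2! / 5! → 1/30
sum: t=1:−1/1 = -1/1
3j²(1 2 1; 0 0 0) = Δ·Π!·Σ² = 2/15  (sign +1)
sum: t=1:−1/2 = -1/2
3j²(1 2 1; 0 1 -1) = Δ·Π!·Σ² = 1/10  (sign -1)
combine: 4πI² = 45·2/15·1/10 = 3/5
take √, sign -1: I = -0.21850969

Gaunt coefficient, -0.218510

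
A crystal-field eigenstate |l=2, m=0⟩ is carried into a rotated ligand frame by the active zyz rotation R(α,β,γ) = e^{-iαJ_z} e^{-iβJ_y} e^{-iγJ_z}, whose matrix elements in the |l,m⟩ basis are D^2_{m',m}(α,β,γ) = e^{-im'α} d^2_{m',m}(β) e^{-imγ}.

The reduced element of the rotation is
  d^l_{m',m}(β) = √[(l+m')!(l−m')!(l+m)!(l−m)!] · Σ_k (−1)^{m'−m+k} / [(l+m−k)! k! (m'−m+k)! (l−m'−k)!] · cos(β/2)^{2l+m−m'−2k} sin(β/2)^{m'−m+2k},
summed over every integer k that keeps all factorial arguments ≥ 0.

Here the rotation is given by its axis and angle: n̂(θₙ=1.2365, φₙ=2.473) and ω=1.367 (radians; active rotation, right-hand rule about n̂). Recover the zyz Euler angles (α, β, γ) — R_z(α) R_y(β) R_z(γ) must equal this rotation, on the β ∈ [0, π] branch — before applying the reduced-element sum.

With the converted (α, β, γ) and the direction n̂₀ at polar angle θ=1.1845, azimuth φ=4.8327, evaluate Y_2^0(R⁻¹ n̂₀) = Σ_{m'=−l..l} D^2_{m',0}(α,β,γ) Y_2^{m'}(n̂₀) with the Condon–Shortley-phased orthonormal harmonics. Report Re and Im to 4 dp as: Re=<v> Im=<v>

Axis–angle → zyz. n̂ = (sinθₙcosφₙ, sinθₙsinφₙ, cosθₙ) = (-0.741255, +0.585566, +0.328105), ω = 1.3670.
R = I cosω + sinω [n̂]ₓ + (1−cosω) n̂n̂ᵀ gives
  R = [+0.640644, -0.667521, +0.379462; -0.024892, +0.475880, +0.879158; -0.767435, -0.572672, +0.288253]
β = atan2(√(R₁₃²+R₂₃²), R₃₃) = 1.278394; α = atan2(R₂₃, R₁₃) mod 2π = 1.163332; γ = atan2(R₃₂, −R₃₁) mod 2π = 5.642110
Need the full column D^2_{m',0} for m'=−2..2 at α=1.1633, β=1.2784, γ=5.6421.
cos(β/2)=0.802575, sin(β/2)=0.596551
d^2_{-2,0}: single k=2 term ⇒ +0.561490;  D = -0.385138+0.408583i
d^2_{-1,0}: k∈[1..2] ⇒ +0.755406 -0.417354 = +0.338052;  D = +0.133964+0.310375i
d^2_{0,0}: k∈[0..2] ⇒ +0.414899 -0.916910 +0.126646 = -0.375365;  D = -0.375365+0.000000i
d^2_{1,0}: k∈[0..1] ⇒ -0.755406 +0.417354 = -0.338052;  D = -0.133964+0.310375i
d^2_{2,0}: single k=0 term ⇒ +0.561490;  D = -0.385138-0.408583i
Y_2^{m'}(θ=1.1845,φ=4.8327) and Σ D·Y over m':
  (-0.3851+0.4086i)·(-0.3219+0.0790i)  (+0.1340+0.3104i)·(+0.0324+0.2677i)  (-0.3754+0.0000i)·(-0.1811+0.0000i)  (-0.1340+0.3104i)·(-0.0324+0.2677i)  (-0.3851-0.4086i)·(-0.3219-0.0790i)
Y_2^0(R⁻¹ n̂) = +0.093891+0.000000i

Re=0.0939 Im=0.0000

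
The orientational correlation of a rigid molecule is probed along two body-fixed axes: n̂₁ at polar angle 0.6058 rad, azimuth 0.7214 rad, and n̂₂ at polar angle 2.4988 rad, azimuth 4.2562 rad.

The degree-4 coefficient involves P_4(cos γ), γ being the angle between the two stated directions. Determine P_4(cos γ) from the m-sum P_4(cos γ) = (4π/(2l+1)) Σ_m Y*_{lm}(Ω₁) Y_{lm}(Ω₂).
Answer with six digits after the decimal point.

Term-by-term m-sum for l=4 (normalisation 4π/9 = 1.396263):
  [-4]  conj(Y_{4,-4})(Ω₁) = -0.04501 + 0.01178j ; Y_{4,-4}(Ω₂) = -0.01435 + 0.05530j ; Δ = -0.00001 - 0.00266j
  [-3]  conj(Y_{4,-3})(Ω₁) = -0.10623 + 0.15749j ; Y_{4,-3}(Ω₂) = -0.21139 + 0.04334j ; Δ = 0.01563 - 0.03790j
  [-2]  conj(Y_{4,-2})(Ω₁) = 0.05165 + 0.40130j ; Y_{4,-2}(Ω₂) = -0.25629 - 0.33131j ; Δ = 0.11972 - 0.11996j
  [-1]  conj(Y_{4,-1})(Ω₁) = 0.28772 + 0.25306j ; Y_{4,-1}(Ω₂) = 0.14847 - 0.30256j ; Δ = 0.11928 - 0.04948j
  [+0]  conj(Y_{4,0})(Ω₁) = -0.13646 + 0.00000j ; Y_{4,0}(Ω₂) = -0.19612 + 0.00000j ; Δ = 0.02676 + 0.00000j
  [+1]  conj(Y_{4,1})(Ω₁) = -0.28772 + 0.25306j ; Y_{4,1}(Ω₂) = -0.14847 - 0.30256j ; Δ = 0.11928 + 0.04948j
  [+2]  conj(Y_{4,2})(Ω₁) = 0.05165 - 0.40130j ; Y_{4,2}(Ω₂) = -0.25629 + 0.33131j ; Δ = 0.11972 + 0.11996j
  [+3]  conj(Y_{4,3})(Ω₁) = 0.10623 + 0.15749j ; Y_{4,3}(Ω₂) = 0.21139 + 0.04334j ; Δ = 0.01563 + 0.03790j
  [+4]  conj(Y_{4,4})(Ω₁) = -0.04501 - 0.01178j ; Y_{4,4}(Ω₂) = -0.01435 - 0.05530j ; Δ = -0.00001 + 0.00266j
Total Σ_m = 0.53602 + 0.00000j. Multiply by 1.396263: 0.74842 + 0.00000j. P_4(cos γ) = 0.748420

0.748420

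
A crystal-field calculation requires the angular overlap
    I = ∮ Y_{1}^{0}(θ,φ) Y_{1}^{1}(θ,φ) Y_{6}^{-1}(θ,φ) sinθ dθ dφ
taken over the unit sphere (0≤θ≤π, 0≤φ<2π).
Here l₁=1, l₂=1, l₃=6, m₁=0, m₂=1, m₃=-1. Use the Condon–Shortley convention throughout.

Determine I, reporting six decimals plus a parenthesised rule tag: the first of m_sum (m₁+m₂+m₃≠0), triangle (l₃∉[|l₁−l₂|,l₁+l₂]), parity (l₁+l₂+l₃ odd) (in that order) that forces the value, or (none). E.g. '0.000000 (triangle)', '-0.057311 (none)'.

l₃=6 ∉ [0,2] — triangle fails ⇒ I = 0

0.000000 (triangle)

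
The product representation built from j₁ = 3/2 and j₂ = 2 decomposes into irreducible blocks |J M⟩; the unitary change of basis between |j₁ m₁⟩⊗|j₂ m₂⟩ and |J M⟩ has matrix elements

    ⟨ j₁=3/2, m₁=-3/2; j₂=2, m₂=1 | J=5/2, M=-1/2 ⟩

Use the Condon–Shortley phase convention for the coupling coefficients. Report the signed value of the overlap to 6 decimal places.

−√(27/70) = -0.621059

√[6·1!2!3!/7! · 0!3!3!1!2!3!] = √(216/35)
  +(−1)^1/∏(1,0,2,2,0,1)! = -1/4  (running -1/4)
⟨..|..⟩ = √(216/35)·(-1/4) = -0.621059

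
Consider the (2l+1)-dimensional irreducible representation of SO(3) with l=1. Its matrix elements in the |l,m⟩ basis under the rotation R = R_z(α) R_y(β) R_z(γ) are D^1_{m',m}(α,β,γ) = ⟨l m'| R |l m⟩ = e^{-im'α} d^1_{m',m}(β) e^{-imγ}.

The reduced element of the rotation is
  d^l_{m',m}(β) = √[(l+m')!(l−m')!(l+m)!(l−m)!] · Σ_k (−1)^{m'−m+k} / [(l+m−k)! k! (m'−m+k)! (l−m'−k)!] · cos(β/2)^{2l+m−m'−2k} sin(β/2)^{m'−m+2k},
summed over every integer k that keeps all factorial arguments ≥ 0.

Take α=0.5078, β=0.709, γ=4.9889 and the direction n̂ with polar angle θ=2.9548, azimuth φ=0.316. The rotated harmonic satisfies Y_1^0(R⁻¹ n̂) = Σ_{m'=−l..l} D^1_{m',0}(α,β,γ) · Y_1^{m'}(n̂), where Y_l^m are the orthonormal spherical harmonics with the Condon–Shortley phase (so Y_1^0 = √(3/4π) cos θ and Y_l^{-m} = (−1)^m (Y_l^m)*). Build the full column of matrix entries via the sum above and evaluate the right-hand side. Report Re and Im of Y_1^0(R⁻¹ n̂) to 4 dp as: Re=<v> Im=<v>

Need the full column D^1_{m',0} for m'=−1..1 at α=0.5078, β=0.7090, γ=4.9889.
cos(β/2)=0.937820, sin(β/2)=0.347121
d^1_{-1,0}: single k=1 term ⇒ +0.460380;  D = +0.402287+0.223862i
d^1_{0,0}: k∈[0..1] ⇒ +0.879507 -0.120493 = +0.759013;  D = +0.759013+0.000000i
d^1_{1,0}: single k=0 term ⇒ -0.460380;  D = -0.402287+0.223862i
Y_1^{m'}(θ=2.9548,φ=0.316) and Σ D·Y over m':
  (+0.4023+0.2239i)·(+0.0610-0.0199i)  (+0.7590+0.0000i)·(-0.4801+0.0000i)  (-0.4023+0.2239i)·(-0.0610-0.0199i)
Y_1^0(R⁻¹ n̂) = -0.306411+0.000000i

Re=-0.3064 Im=0.0000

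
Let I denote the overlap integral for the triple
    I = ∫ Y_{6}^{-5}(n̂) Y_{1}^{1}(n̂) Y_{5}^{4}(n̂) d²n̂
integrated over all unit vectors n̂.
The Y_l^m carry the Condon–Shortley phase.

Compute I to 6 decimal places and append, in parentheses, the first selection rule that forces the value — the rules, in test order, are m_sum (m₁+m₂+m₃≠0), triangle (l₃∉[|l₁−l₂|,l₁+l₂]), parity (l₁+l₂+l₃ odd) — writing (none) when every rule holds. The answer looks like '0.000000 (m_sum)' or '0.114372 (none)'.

m-sum 0 ✓  L=12 even ✓  5≤5≤7 ✓
Π(2lᵢ+1) = 13×3×11 = 429
triangle coeff Δ(6,1,5) = 1/858
Σ_t [1,1]: t=1:−1/14400 = -1/14400
(3j)²=6/143 [(6 1 5; 0 0 0)], sign=+1
Σ_t [2,2]: t=2:+1/725760 = 1/725760
(3j)²=5/78 [(6 1 5; -5 1 4)], sign=-1
⇒ 4πI² = 15/13
I = (-1)√(15/13/(4π)) = -0.30301841
No selection rule forces the value: the integral is nonzero (none).

-0.303018 (none)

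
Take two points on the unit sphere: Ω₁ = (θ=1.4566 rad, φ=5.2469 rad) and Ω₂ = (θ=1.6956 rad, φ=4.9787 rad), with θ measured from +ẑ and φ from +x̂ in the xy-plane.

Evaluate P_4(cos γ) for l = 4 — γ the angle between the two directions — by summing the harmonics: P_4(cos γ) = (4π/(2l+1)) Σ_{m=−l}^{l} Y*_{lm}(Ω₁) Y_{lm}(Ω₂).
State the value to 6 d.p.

Term-by-term m-sum for l=4 (normalisation 4π/9 = 1.396263):
  [-4]  conj(Y_{4,-4})(Ω₁) = -0.231644+0.363595i ; Y_{4,-4}(Ω₂) = +0.207724-0.375269i ; Δ = +0.088328+0.162456i
  [-3]  conj(Y_{4,-3})(Ω₁) = -0.139782-0.004578i ; Y_{4,-3}(Ω₂) = +0.109069+0.106156i ; Δ = -0.014760-0.015338i
  [-2]  conj(Y_{4,-2})(Ω₁) = +0.144376+0.263168i ; Y_{4,-2}(Ω₂) = +0.252945-0.149097i ; Δ = +0.075757+0.045041i
  [-1]  conj(Y_{4,-1})(Ω₁) = -0.079368+0.134070i ; Y_{4,-1}(Ω₂) = +0.044465+0.163002i ; Δ = -0.025383-0.006976i
  [+0]  conj(Y_{4,0})(Ω₁) = +0.276775-0.000000i ; Y_{4,0}(Ω₂) = +0.269070+0.000000i ; Δ = +0.074472+0.000000i
  [+1]  conj(Y_{4,1})(Ω₁) = +0.079368+0.134070i ; Y_{4,1}(Ω₂) = -0.044465+0.163002i ; Δ = -0.025383+0.006976i
  [+2]  conj(Y_{4,2})(Ω₁) = +0.144376-0.263168i ; Y_{4,2}(Ω₂) = +0.252945+0.149097i ; Δ = +0.075757-0.045041i
  [+3]  conj(Y_{4,3})(Ω₁) = +0.139782-0.004578i ; Y_{4,3}(Ω₂) = -0.109069+0.106156i ; Δ = -0.014760+0.015338i
  [+4]  conj(Y_{4,4})(Ω₁) = -0.231644-0.363595i ; Y_{4,4}(Ω₂) = +0.207724+0.375269i ; Δ = +0.088328-0.162456i
Total Σ_m = +0.322356-0.000000i. Multiply by 1.396263: +0.450095-0.000000i. P_4(cos γ) = 0.450095

0.450095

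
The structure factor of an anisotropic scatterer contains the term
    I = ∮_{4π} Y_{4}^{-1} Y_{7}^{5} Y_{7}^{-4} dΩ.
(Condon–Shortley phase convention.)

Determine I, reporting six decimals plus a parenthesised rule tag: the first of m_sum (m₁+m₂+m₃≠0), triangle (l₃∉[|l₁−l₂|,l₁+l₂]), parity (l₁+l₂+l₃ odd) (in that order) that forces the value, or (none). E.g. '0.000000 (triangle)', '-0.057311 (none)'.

-0.036504 (none)

Rules hold: Σm=0, L=18 even, 3≤7≤11.
N = 9·15·15 = 2025
Δ = 4!·4!·10!/19! = 1/58198140
Racah Σ t=0..4: t=0:+1/17418240 t=1:−1/622080 t=2:+1/230400 t=3:−1/622080 t=4:+1/17418240 = 1/806400
⇒ 3j(4 7 7; 0 0 0)² = 2268/230945, sgn -1
Racah Σ t=2..4: t=2:+1/87091200 t=3:−1/8709120 t=4:+1/11612160 = -1/58060800
⇒ 3j(4 7 7; -1 5 -4)² = 99/117572, sgn +1
4πI² = N·(3j₀)²·(3jₘ)² = 295245/17631601
I = -1·√(0.0167452/4π) = -0.03650400
No selection rule forces the value: the integral is nonzero (none).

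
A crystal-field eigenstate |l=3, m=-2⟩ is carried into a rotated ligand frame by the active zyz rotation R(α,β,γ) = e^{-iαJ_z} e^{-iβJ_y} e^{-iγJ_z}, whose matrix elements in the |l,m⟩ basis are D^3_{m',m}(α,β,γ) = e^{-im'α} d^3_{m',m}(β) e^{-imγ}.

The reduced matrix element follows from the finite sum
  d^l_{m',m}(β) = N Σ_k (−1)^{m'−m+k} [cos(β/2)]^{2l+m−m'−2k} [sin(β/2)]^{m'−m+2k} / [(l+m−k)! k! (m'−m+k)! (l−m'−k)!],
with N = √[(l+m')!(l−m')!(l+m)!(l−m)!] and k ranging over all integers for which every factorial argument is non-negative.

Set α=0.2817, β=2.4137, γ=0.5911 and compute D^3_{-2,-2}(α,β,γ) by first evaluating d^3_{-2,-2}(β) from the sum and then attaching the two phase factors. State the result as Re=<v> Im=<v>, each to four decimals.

First d^3_{-2,-2}(β=2.4137), then the phase factors e^{-i(-2)α} and e^{-i(-2)γ}:
c=cos(2.413700/2)=0.355965, s=sin(2.413700/2)=0.934499; N=√[1·120·1·120]=120.000000
k∈{0,1} keeps every argument non-negative
  k=0: (−1)^0·120.0000/(120)·0.3560^6·0.9345^0 = +0.002034
  k=1: (−1)^1·120.0000/(24)·0.3560^4·0.9345^2 = -0.070106
d^3_{-2,-2}(2.4137) = +0.002034 -0.070106 = -0.068072
Attach z-rotation phases: D = e^{-i(-2)(0.2817)}·(-0.068072)·e^{-i(-2)(0.5911)} = +0.011839-0.067034i

Re=0.0118 Im=-0.0670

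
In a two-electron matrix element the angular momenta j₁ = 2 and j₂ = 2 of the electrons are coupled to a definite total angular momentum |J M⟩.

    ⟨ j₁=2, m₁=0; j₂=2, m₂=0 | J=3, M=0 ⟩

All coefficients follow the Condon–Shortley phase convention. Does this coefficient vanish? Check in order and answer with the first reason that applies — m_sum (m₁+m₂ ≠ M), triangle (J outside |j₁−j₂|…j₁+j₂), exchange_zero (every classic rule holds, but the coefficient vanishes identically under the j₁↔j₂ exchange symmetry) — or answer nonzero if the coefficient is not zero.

m-sum: m₁+m₂ = 0+0 = 0, M = 0  ✓
triangle: |j₁−j₂| = 0 ≤ J = 3 ≤ j₁+j₂ = 4  ✓
exchange: j₁=j₂ and m₁=m₂, and (−1)^(j₁+j₂−J) = (−1)^1 = −1 forces ⟨j₁m₁;j₂m₂|JM⟩ = −⟨j₂m₂;j₁m₁|JM⟩ = −⟨j₁m₁;j₂m₂|JM⟩ ⇒ the coefficient vanishes identically
Racah sum check: Σ_k collapses to 0 ⇒ CG = 0

exchange_zero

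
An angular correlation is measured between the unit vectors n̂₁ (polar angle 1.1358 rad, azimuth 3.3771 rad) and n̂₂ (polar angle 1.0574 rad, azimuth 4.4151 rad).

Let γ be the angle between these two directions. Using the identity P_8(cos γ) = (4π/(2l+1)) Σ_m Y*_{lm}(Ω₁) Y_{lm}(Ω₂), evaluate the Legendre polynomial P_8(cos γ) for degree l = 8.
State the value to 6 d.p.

0.231721

Addition theorem: P_8(cos γ) = (4π/17) Σ_m Y*_{lm}(Ω₁) Y_{lm}(Ω₂), m = −8…8:
  m=-8: (-0.072664, 0.224320) × (-0.123458, 0.118114) = (-0.017524, -0.036277)  (running Σ = (-0.017524, -0.036277))
  m=-7: (0.034044, -0.436955) × (0.336261, 0.188190) = (0.093679, -0.140524)  (running Σ = (0.076154, -0.176801))
  m=-6: (0.054728, 0.344038) × (0.090991, -0.420835) = (0.149763, 0.008273)  (running Σ = (0.225917, -0.168528))
  m=-5: (0.027082, 0.065278) × (-0.123393, 0.010433) = (-0.004023, -0.007772)  (running Σ = (0.221894, -0.176300))
  m=-4: (-0.210923, -0.290037) × (-0.108056, -0.269254) = (-0.055302, 0.088132)  (running Σ = (0.166592, -0.088168))
  m=-3: (0.080868, 0.069021) × (-0.221200, 0.178484) = (-0.030207, -0.000834)  (running Σ = (0.136385, -0.089002))
  m=-2: (0.272185, 0.138608) × (-0.131108, -0.088656) = (-0.023397, -0.042303)  (running Σ = (0.112988, -0.131305))
  m=-1: (-0.166370, -0.039922) × (-0.093342, 0.304674) = (0.027693, -0.046962)  (running Σ = (0.140681, -0.178267))
  m=0: (-0.282434, -0.000000) × (-0.113708, 0.000000) = (0.032115, 0.000000)  (running Σ = (0.172796, -0.178267))
  m=1: (0.166370, -0.039922) × (0.093342, 0.304674) = (0.027693, 0.046962)  (running Σ = (0.200488, -0.131305))
  m=2: (0.272185, -0.138608) × (-0.131108, 0.088656) = (-0.023397, 0.042303)  (running Σ = (0.177091, -0.089002))
  m=3: (-0.080868, 0.069021) × (0.221200, 0.178484) = (-0.030207, 0.000834)  (running Σ = (0.146884, -0.088168))
  m=4: (-0.210923, 0.290037) × (-0.108056, 0.269254) = (-0.055302, -0.088132)  (running Σ = (0.091582, -0.176300))
  m=5: (-0.027082, 0.065278) × (0.123393, 0.010433) = (-0.004023, 0.007772)  (running Σ = (0.087559, -0.168528))
  m=6: (0.054728, -0.344038) × (0.090991, 0.420835) = (0.149763, -0.008273)  (running Σ = (0.237322, -0.176801))
  m=7: (-0.034044, -0.436955) × (-0.336261, 0.188190) = (0.093679, 0.140524)  (running Σ = (0.331001, -0.036277))
  m=8: (-0.072664, -0.224320) × (-0.123458, -0.118114) = (-0.017524, 0.036277)  (running Σ = (0.313476, 0.000000))
Total Σ_m = (0.313476, 0.000000). Multiply by 0.739198: (0.231721, 0.000000). P_8(cos γ) = 0.231721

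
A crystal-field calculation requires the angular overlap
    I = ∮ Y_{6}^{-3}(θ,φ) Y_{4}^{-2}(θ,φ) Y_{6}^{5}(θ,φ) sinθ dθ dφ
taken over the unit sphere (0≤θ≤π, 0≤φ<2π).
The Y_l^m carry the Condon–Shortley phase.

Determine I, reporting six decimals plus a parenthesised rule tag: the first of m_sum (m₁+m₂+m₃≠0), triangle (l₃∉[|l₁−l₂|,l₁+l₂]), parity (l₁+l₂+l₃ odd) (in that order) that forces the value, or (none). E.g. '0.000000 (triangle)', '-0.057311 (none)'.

-0.147064 (none)

m-sum 0 ✓  L=16 even ✓  2≤6≤10 ✓
Π(2lᵢ+1) = 13×9×13 = 1521
triangle coeff Δ(6,4,6) = 1/15315300
Σ_t [0,4]: t=0:+1/829440 t=1:−1/25920 t=2:+1/9216 t=3:−1/25920 t=4:+1/829440 = 7/207360
(3j)²=28/2431 [(6 4 6; 0 0 0)], sign=+1
Σ_t [1,2]: t=1:−1/1451520 t=2:+1/483840 = 1/725760
(3j)²=24/1547 [(6 4 6; -3 -2 5)], sign=-1
⇒ 4πI² = 864/3179
I = (-1)√(864/3179/(4π)) = -0.14706410
No selection rule forces the value: the integral is nonzero (none).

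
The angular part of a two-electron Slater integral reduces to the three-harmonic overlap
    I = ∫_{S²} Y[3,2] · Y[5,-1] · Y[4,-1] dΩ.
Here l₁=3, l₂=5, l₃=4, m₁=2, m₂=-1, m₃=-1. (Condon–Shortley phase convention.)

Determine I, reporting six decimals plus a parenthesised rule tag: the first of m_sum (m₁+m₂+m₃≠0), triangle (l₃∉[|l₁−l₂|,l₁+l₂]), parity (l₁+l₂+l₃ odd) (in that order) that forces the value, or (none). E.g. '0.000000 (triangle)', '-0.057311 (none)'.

Rules hold: Σm=0, L=12 even, 2≤4≤8.
N = 7·11·9 = 693
Δ = 4!·2!·6!/13! = 1/180180
Racah Σ t=1..3: t=1:−1/576 t=2:+1/144 t=3:−1/576 = 1/288
⇒ 3j(3 5 4; 0 0 0)² = 20/1001, sgn +1
Racah Σ t=0..1: t=0:+1/1152 t=1:−1/432 = -5/3456
⇒ 3j(3 5 4; 2 -1 -1)² = 625/36036, sgn +1
4πI² = N·(3j₀)²·(3jₘ)² = 3125/13013
I = +1·√(0.240144/4π) = 0.13823925
No selection rule forces the value: the integral is nonzero (none).

0.138239 (none)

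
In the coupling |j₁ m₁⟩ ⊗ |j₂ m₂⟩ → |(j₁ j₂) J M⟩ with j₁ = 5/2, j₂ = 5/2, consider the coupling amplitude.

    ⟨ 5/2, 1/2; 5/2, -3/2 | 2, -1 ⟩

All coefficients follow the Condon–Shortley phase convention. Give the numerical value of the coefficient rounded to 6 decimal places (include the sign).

triangle: 3!·2!·2!/8! = 24/40320
(j±m)!: 3!·2!·1!·4!·1!·3! = 1728
prefactor² = (2J+1)·Δ·N² = 36/7
  k=0: +1/(0!·3!·2!·1!·0!·1!) = 1/12
  k=1: −1/(1!·2!·1!·0!·1!·2!) = -1/4
Σ = -1/6  ⇒  CG² = 36/7·(-1/6)² = 1/7
CG = −√(1/7) = -0.377964

−√(1/7) = -0.377964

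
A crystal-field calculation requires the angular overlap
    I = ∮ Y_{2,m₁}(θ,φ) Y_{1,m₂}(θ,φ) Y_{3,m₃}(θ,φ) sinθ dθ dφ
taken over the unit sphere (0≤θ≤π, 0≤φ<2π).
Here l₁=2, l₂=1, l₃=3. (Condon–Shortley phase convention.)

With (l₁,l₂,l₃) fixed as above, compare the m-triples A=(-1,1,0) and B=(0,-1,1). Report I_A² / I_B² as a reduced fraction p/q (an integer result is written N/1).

1/2

Shared (l₁,l₂,l₃)=(2,1,3): N and (l;000)² cancel in I_A²/I_B².
A: Δ = 0!·4!·2!/7! = 1/105; Racah Σ t=0..0: t=0:+1/12 = 1/12; ⇒ 3j(2 1 3; -1 1 0)² = 1/35, sgn -1
B: Δ = 0!·4!·2!/7! = 1/105; Racah Σ t=0..0: t=0:+1/8 = 1/8; ⇒ 3j(2 1 3; 0 -1 1)² = 2/35, sgn +1
I_A²/I_B² = (1/35)/(2/35) = 1/2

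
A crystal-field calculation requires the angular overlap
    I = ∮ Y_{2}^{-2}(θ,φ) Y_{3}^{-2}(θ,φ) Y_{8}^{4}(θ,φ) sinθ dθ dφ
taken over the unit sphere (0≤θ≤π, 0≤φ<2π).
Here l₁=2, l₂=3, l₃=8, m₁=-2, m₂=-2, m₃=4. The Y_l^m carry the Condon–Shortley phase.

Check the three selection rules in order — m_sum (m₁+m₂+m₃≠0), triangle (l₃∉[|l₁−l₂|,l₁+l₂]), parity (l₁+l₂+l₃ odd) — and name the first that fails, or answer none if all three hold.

triangle

azimuthal sum: -2 − 2 + 4 = 0  ✓
l₃ must lie in [1,5]; have l₃=8  ✗
L = 2 + 3 + 8 = 13 (odd)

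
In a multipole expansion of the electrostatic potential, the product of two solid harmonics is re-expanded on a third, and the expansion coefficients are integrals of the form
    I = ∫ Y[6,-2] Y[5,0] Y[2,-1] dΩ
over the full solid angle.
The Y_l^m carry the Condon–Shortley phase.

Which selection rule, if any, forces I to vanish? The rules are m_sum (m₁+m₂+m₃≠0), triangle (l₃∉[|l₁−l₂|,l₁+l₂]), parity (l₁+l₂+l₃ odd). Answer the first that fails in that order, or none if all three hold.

Σmᵢ = -3  ✗
l₃∈[|l₁−l₂|,l₁+l₂]=[1,11], have l₃=2
Σlᵢ = 13 ⇒ odd

m_sum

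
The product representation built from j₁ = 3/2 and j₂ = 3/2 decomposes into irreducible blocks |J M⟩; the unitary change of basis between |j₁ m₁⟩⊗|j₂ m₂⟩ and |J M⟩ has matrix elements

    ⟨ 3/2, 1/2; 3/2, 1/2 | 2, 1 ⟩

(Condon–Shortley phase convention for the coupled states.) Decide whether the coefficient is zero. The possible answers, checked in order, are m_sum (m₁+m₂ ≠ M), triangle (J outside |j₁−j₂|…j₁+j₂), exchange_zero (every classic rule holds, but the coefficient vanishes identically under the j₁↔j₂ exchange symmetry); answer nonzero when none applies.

m-sum: m₁+m₂ = 1/2+1/2 = 1, M = 1  ✓
triangle: |j₁−j₂| = 0 ≤ J = 2 ≤ j₁+j₂ = 3  ✓
exchange: j₁=j₂ and m₁=m₂, and (−1)^(j₁+j₂−J) = (−1)^1 = −1 forces ⟨j₁m₁;j₂m₂|JM⟩ = −⟨j₂m₂;j₁m₁|JM⟩ = −⟨j₁m₁;j₂m₂|JM⟩ ⇒ the coefficient vanishes identically
Racah sum check: Σ_k collapses to 0 ⇒ CG = 0

exchange_zero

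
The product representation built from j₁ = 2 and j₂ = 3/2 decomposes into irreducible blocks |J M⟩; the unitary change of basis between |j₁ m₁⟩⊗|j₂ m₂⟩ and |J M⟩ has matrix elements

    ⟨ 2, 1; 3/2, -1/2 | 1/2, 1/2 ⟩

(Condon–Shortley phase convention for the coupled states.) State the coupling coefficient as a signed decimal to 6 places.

−√(3/10) ≈ -0.547723

j₁+j₂−J=3  J+j₁−j₂=1  J−j₁+j₂=0  j₁+j₂+J+1=5
(j₁±m₁, j₂±m₂, J±M) = (3,1,1,2,1,0)
P² = 6/5
sum k=1..1:
  [1] −1/2 = -1/2
S = -1/2
C² = P²·S² = 3/10 ; C = -0.547723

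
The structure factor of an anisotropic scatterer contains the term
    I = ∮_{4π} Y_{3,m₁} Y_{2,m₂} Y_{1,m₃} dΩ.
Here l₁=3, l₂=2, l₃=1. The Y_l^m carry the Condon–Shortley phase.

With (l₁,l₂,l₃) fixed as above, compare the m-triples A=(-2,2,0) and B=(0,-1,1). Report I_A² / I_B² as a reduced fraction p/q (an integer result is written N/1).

Shared (l₁,l₂,l₃)=(3,2,1): N and (l;000)² cancel in I_A²/I_B².
A: Δ = 4!·2!·0!/7! = 1/105; Racah Σ t=4..4: t=4:+1/24 = 1/24; ⇒ 3j(3 2 1; -2 2 0)² = 1/21, sgn -1
B: Δ = 4!·2!·0!/7! = 1/105; Racah Σ t=1..1: t=1:−1/12 = -1/12; ⇒ 3j(3 2 1; 0 -1 1)² = 1/35, sgn -1
I_A²/I_B² = (1/21)/(1/35) = 5/3

5/3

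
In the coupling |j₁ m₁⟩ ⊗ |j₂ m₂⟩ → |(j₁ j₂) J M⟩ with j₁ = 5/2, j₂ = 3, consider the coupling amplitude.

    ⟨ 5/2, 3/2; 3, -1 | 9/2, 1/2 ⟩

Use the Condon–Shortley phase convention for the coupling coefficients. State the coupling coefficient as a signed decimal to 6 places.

j₁+j₂−J=1  J+j₁−j₂=4  J−j₁+j₂=5  j₁+j₂+J+1=11
(j₁±m₁, j₂±m₂, J±M) = (4,1,2,4,5,4)
P² = 184320/77
sum k=0..1:
  [0] +1/72 = 1/72
  [1] −1/576 = -1/576
S = 7/576
C² = P²·S² = 35/99 ; C = +0.594588

+√(35/99) = +0.594588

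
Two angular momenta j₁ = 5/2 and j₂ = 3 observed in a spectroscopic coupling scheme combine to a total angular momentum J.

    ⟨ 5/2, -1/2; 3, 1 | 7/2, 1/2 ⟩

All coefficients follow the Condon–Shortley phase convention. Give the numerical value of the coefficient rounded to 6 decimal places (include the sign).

√[8·2!3!4!/10! · 2!3!4!2!4!3!] = √(9216/175)
  +(−1)^0/∏(0,2,3,4,0,0)! = 1/288  (running 1/288)
  +(−1)^1/∏(1,1,2,3,1,1)! = -1/12  (running -23/288)
  +(−1)^2/∏(2,0,1,2,2,2)! = 1/16  (running -5/288)
⟨..|..⟩ = √(9216/175)·(-5/288) = -0.125988

-0.125988  (= −√(1/63))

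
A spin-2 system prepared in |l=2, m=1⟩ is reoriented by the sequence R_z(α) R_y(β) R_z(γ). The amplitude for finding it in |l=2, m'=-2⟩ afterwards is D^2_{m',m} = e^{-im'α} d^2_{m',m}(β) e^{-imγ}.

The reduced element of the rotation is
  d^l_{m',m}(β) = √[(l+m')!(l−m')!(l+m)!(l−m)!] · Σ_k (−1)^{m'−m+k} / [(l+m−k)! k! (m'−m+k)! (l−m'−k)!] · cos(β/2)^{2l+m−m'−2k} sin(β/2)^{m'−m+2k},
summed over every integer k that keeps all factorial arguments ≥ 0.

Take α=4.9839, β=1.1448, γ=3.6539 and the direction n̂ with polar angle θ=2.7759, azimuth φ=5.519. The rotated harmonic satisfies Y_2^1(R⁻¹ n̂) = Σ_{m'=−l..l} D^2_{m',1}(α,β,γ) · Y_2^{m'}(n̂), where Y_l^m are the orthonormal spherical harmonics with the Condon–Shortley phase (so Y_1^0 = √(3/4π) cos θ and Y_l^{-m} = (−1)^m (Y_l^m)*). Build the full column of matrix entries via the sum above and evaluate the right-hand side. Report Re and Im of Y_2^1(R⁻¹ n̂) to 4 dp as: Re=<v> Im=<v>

Re=-0.0769 Im=0.0262

Need the full column D^2_{m',1} for m'=−2..2 at α=4.9839, β=1.1448, γ=3.6539.
cos(β/2)=0.840603, sin(β/2)=0.541651
d^2_{-2,1}: single k=3 term ⇒ +0.267165;  D = +0.267039+0.008205i
d^2_{-1,1}: k∈[2..3] ⇒ +0.621932 -0.086075 = +0.535857;  D = +0.127789+0.520396i
d^2_{0,1}: k∈[1..2] ⇒ +0.788077 -0.327209 = +0.460868;  D = -0.401700+0.225913i
d^2_{1,1}: k∈[0..1] ⇒ +0.499304 -0.621932 = -0.122628;  D = +0.086574+0.086848i
d^2_{2,1}: single k=0 term ⇒ -0.643462;  D = -0.317189+0.559852i
Y_2^{m'}(θ=2.7759,φ=5.519) and Σ D·Y over m':
  (+0.2670+0.0082i)·(+0.0021+0.0494i)  (+0.1278+0.5204i)·(-0.1863-0.1785i)  (-0.4017+0.2259i)·(+0.5098+0.0000i)  (+0.0866+0.0868i)·(+0.1863-0.1785i)  (-0.3172+0.5599i)·(+0.0021-0.0494i)
Y_2^1(R⁻¹ n̂) = -0.076936+0.026171i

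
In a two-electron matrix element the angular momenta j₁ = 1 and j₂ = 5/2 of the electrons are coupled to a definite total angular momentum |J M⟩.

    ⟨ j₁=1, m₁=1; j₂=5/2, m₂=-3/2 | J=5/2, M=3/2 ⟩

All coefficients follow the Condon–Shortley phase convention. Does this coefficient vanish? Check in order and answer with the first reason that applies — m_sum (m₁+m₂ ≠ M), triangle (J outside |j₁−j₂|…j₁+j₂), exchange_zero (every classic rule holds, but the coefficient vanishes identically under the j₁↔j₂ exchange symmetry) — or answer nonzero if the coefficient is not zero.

m_sum

m-sum: m₁+m₂ = 1+(-3/2) = -1/2, M = 3/2  ✗ ⇒ coefficient is 0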